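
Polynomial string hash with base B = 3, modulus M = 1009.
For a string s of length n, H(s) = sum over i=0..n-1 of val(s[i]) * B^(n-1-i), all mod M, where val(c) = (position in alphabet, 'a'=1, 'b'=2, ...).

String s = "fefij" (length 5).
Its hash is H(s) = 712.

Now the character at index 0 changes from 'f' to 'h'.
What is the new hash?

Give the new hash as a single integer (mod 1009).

val('f') = 6, val('h') = 8
Position k = 0, exponent = n-1-k = 4
B^4 mod M = 3^4 mod 1009 = 81
Delta = (8 - 6) * 81 mod 1009 = 162
New hash = (712 + 162) mod 1009 = 874

Answer: 874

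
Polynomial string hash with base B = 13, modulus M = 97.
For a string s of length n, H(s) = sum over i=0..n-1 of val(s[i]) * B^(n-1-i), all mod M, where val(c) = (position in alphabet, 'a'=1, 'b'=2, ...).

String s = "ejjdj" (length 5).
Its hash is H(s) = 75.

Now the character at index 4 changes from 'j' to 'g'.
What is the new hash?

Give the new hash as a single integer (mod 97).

val('j') = 10, val('g') = 7
Position k = 4, exponent = n-1-k = 0
B^0 mod M = 13^0 mod 97 = 1
Delta = (7 - 10) * 1 mod 97 = 94
New hash = (75 + 94) mod 97 = 72

Answer: 72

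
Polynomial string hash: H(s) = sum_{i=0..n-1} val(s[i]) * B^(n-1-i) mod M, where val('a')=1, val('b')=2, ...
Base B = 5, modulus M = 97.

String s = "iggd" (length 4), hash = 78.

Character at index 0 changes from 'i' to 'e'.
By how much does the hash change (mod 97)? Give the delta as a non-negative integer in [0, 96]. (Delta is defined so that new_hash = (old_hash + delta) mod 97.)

Answer: 82

Derivation:
Delta formula: (val(new) - val(old)) * B^(n-1-k) mod M
  val('e') - val('i') = 5 - 9 = -4
  B^(n-1-k) = 5^3 mod 97 = 28
  Delta = -4 * 28 mod 97 = 82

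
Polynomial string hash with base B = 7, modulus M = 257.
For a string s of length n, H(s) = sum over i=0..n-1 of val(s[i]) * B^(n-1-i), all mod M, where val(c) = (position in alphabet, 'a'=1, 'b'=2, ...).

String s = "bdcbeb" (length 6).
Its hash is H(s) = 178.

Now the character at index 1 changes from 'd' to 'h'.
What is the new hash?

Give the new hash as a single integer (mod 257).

Answer: 16

Derivation:
val('d') = 4, val('h') = 8
Position k = 1, exponent = n-1-k = 4
B^4 mod M = 7^4 mod 257 = 88
Delta = (8 - 4) * 88 mod 257 = 95
New hash = (178 + 95) mod 257 = 16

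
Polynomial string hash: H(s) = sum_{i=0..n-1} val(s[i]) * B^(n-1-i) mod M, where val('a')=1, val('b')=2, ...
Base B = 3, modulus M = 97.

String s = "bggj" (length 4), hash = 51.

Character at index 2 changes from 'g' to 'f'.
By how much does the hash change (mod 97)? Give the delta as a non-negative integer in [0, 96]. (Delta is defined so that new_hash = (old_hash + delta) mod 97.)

Answer: 94

Derivation:
Delta formula: (val(new) - val(old)) * B^(n-1-k) mod M
  val('f') - val('g') = 6 - 7 = -1
  B^(n-1-k) = 3^1 mod 97 = 3
  Delta = -1 * 3 mod 97 = 94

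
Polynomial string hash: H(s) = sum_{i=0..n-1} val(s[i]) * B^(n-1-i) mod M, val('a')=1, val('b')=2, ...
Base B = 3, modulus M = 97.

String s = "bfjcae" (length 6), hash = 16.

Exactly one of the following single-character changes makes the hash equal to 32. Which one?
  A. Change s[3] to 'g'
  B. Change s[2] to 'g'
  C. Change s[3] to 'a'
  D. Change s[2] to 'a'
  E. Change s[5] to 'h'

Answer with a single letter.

Answer: B

Derivation:
Option A: s[3]='c'->'g', delta=(7-3)*3^2 mod 97 = 36, hash=16+36 mod 97 = 52
Option B: s[2]='j'->'g', delta=(7-10)*3^3 mod 97 = 16, hash=16+16 mod 97 = 32 <-- target
Option C: s[3]='c'->'a', delta=(1-3)*3^2 mod 97 = 79, hash=16+79 mod 97 = 95
Option D: s[2]='j'->'a', delta=(1-10)*3^3 mod 97 = 48, hash=16+48 mod 97 = 64
Option E: s[5]='e'->'h', delta=(8-5)*3^0 mod 97 = 3, hash=16+3 mod 97 = 19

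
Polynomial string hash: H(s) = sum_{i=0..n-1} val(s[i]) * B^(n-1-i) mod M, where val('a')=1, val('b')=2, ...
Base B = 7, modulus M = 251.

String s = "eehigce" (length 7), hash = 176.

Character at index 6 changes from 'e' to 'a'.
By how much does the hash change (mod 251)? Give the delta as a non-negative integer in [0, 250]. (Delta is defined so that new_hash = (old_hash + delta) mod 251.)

Answer: 247

Derivation:
Delta formula: (val(new) - val(old)) * B^(n-1-k) mod M
  val('a') - val('e') = 1 - 5 = -4
  B^(n-1-k) = 7^0 mod 251 = 1
  Delta = -4 * 1 mod 251 = 247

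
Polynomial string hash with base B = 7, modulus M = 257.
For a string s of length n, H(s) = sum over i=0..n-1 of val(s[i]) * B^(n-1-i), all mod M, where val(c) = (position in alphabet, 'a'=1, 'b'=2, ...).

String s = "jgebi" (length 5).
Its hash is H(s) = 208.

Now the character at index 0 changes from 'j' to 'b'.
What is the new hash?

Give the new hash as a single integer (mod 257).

Answer: 18

Derivation:
val('j') = 10, val('b') = 2
Position k = 0, exponent = n-1-k = 4
B^4 mod M = 7^4 mod 257 = 88
Delta = (2 - 10) * 88 mod 257 = 67
New hash = (208 + 67) mod 257 = 18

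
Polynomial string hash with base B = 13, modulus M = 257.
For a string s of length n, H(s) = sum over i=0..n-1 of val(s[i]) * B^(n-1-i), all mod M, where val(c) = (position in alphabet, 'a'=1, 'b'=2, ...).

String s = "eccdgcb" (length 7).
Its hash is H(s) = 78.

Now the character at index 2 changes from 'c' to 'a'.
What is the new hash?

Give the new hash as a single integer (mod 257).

val('c') = 3, val('a') = 1
Position k = 2, exponent = n-1-k = 4
B^4 mod M = 13^4 mod 257 = 34
Delta = (1 - 3) * 34 mod 257 = 189
New hash = (78 + 189) mod 257 = 10

Answer: 10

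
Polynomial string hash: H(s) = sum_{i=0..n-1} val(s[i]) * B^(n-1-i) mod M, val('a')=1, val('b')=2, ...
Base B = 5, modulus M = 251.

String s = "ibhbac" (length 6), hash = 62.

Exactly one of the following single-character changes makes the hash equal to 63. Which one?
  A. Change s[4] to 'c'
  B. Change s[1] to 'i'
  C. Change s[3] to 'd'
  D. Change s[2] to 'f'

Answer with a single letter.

Answer: D

Derivation:
Option A: s[4]='a'->'c', delta=(3-1)*5^1 mod 251 = 10, hash=62+10 mod 251 = 72
Option B: s[1]='b'->'i', delta=(9-2)*5^4 mod 251 = 108, hash=62+108 mod 251 = 170
Option C: s[3]='b'->'d', delta=(4-2)*5^2 mod 251 = 50, hash=62+50 mod 251 = 112
Option D: s[2]='h'->'f', delta=(6-8)*5^3 mod 251 = 1, hash=62+1 mod 251 = 63 <-- target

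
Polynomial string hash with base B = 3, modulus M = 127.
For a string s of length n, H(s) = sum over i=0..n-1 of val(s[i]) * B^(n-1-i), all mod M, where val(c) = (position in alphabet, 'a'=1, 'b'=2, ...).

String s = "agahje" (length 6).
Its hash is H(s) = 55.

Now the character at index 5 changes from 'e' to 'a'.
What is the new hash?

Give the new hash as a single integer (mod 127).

val('e') = 5, val('a') = 1
Position k = 5, exponent = n-1-k = 0
B^0 mod M = 3^0 mod 127 = 1
Delta = (1 - 5) * 1 mod 127 = 123
New hash = (55 + 123) mod 127 = 51

Answer: 51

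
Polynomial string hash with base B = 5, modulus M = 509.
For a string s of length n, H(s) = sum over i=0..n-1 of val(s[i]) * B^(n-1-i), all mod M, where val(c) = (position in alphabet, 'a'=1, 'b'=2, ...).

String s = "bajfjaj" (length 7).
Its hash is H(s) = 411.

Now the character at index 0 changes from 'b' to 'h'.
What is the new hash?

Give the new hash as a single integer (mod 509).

val('b') = 2, val('h') = 8
Position k = 0, exponent = n-1-k = 6
B^6 mod M = 5^6 mod 509 = 355
Delta = (8 - 2) * 355 mod 509 = 94
New hash = (411 + 94) mod 509 = 505

Answer: 505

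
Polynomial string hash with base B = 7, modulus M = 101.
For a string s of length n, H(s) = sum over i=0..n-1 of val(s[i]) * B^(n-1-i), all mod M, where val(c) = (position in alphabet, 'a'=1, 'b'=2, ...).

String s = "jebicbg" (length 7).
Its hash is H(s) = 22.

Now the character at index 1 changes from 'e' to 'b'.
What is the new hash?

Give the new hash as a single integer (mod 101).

Answer: 0

Derivation:
val('e') = 5, val('b') = 2
Position k = 1, exponent = n-1-k = 5
B^5 mod M = 7^5 mod 101 = 41
Delta = (2 - 5) * 41 mod 101 = 79
New hash = (22 + 79) mod 101 = 0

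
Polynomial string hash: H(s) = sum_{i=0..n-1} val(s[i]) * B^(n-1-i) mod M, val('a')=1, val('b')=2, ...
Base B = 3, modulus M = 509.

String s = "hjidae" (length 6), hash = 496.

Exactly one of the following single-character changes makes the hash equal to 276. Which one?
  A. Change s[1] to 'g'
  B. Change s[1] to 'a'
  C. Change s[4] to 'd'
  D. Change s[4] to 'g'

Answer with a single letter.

Option A: s[1]='j'->'g', delta=(7-10)*3^4 mod 509 = 266, hash=496+266 mod 509 = 253
Option B: s[1]='j'->'a', delta=(1-10)*3^4 mod 509 = 289, hash=496+289 mod 509 = 276 <-- target
Option C: s[4]='a'->'d', delta=(4-1)*3^1 mod 509 = 9, hash=496+9 mod 509 = 505
Option D: s[4]='a'->'g', delta=(7-1)*3^1 mod 509 = 18, hash=496+18 mod 509 = 5

Answer: B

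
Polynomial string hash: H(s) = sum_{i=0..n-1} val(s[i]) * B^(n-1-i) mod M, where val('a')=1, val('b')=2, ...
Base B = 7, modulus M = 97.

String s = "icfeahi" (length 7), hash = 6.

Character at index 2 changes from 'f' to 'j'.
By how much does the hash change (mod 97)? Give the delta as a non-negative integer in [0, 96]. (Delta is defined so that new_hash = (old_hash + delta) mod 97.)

Delta formula: (val(new) - val(old)) * B^(n-1-k) mod M
  val('j') - val('f') = 10 - 6 = 4
  B^(n-1-k) = 7^4 mod 97 = 73
  Delta = 4 * 73 mod 97 = 1

Answer: 1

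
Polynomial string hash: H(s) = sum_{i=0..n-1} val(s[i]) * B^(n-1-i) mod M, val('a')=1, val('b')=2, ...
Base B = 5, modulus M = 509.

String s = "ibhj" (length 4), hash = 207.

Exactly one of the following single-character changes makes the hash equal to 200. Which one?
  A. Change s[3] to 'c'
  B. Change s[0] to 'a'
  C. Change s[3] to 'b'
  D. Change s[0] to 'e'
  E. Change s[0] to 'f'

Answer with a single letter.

Answer: A

Derivation:
Option A: s[3]='j'->'c', delta=(3-10)*5^0 mod 509 = 502, hash=207+502 mod 509 = 200 <-- target
Option B: s[0]='i'->'a', delta=(1-9)*5^3 mod 509 = 18, hash=207+18 mod 509 = 225
Option C: s[3]='j'->'b', delta=(2-10)*5^0 mod 509 = 501, hash=207+501 mod 509 = 199
Option D: s[0]='i'->'e', delta=(5-9)*5^3 mod 509 = 9, hash=207+9 mod 509 = 216
Option E: s[0]='i'->'f', delta=(6-9)*5^3 mod 509 = 134, hash=207+134 mod 509 = 341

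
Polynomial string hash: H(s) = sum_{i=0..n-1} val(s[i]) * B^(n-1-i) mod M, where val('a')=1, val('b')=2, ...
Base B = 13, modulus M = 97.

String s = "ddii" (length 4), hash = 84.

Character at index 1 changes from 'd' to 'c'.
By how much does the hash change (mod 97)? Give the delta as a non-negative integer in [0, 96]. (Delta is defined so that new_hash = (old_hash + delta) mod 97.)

Answer: 25

Derivation:
Delta formula: (val(new) - val(old)) * B^(n-1-k) mod M
  val('c') - val('d') = 3 - 4 = -1
  B^(n-1-k) = 13^2 mod 97 = 72
  Delta = -1 * 72 mod 97 = 25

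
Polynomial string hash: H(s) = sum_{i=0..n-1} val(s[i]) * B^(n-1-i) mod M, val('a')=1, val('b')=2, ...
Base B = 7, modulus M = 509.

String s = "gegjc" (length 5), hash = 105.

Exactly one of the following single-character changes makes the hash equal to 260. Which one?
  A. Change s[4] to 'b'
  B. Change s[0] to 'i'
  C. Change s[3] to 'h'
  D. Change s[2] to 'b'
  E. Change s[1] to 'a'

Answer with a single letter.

Answer: E

Derivation:
Option A: s[4]='c'->'b', delta=(2-3)*7^0 mod 509 = 508, hash=105+508 mod 509 = 104
Option B: s[0]='g'->'i', delta=(9-7)*7^4 mod 509 = 221, hash=105+221 mod 509 = 326
Option C: s[3]='j'->'h', delta=(8-10)*7^1 mod 509 = 495, hash=105+495 mod 509 = 91
Option D: s[2]='g'->'b', delta=(2-7)*7^2 mod 509 = 264, hash=105+264 mod 509 = 369
Option E: s[1]='e'->'a', delta=(1-5)*7^3 mod 509 = 155, hash=105+155 mod 509 = 260 <-- target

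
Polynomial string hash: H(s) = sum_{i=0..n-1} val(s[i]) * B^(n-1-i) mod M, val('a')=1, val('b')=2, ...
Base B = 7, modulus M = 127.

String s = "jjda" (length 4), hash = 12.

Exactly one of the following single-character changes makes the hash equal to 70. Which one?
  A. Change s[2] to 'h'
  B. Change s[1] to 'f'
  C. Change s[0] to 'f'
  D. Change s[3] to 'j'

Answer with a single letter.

Answer: B

Derivation:
Option A: s[2]='d'->'h', delta=(8-4)*7^1 mod 127 = 28, hash=12+28 mod 127 = 40
Option B: s[1]='j'->'f', delta=(6-10)*7^2 mod 127 = 58, hash=12+58 mod 127 = 70 <-- target
Option C: s[0]='j'->'f', delta=(6-10)*7^3 mod 127 = 25, hash=12+25 mod 127 = 37
Option D: s[3]='a'->'j', delta=(10-1)*7^0 mod 127 = 9, hash=12+9 mod 127 = 21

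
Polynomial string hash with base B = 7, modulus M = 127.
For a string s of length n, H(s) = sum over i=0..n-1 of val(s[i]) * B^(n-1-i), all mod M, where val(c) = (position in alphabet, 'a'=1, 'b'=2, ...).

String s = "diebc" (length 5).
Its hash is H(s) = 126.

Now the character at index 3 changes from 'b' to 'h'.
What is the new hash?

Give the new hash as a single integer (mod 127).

Answer: 41

Derivation:
val('b') = 2, val('h') = 8
Position k = 3, exponent = n-1-k = 1
B^1 mod M = 7^1 mod 127 = 7
Delta = (8 - 2) * 7 mod 127 = 42
New hash = (126 + 42) mod 127 = 41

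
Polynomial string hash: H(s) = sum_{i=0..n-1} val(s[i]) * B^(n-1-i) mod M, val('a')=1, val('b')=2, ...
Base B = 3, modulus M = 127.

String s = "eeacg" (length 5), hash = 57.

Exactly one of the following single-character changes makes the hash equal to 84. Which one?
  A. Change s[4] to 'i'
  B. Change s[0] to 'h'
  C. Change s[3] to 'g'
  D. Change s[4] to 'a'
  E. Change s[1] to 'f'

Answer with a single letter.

Option A: s[4]='g'->'i', delta=(9-7)*3^0 mod 127 = 2, hash=57+2 mod 127 = 59
Option B: s[0]='e'->'h', delta=(8-5)*3^4 mod 127 = 116, hash=57+116 mod 127 = 46
Option C: s[3]='c'->'g', delta=(7-3)*3^1 mod 127 = 12, hash=57+12 mod 127 = 69
Option D: s[4]='g'->'a', delta=(1-7)*3^0 mod 127 = 121, hash=57+121 mod 127 = 51
Option E: s[1]='e'->'f', delta=(6-5)*3^3 mod 127 = 27, hash=57+27 mod 127 = 84 <-- target

Answer: E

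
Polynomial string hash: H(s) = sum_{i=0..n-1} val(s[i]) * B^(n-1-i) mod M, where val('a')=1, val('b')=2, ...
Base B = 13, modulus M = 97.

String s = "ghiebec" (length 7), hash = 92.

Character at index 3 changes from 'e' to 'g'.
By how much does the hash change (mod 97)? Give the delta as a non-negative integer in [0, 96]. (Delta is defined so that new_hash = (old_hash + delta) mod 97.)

Answer: 29

Derivation:
Delta formula: (val(new) - val(old)) * B^(n-1-k) mod M
  val('g') - val('e') = 7 - 5 = 2
  B^(n-1-k) = 13^3 mod 97 = 63
  Delta = 2 * 63 mod 97 = 29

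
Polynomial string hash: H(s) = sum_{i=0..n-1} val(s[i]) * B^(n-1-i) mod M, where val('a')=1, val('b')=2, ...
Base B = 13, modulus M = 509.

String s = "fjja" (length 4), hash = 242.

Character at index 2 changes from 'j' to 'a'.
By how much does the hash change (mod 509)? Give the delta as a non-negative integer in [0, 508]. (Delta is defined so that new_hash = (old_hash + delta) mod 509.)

Answer: 392

Derivation:
Delta formula: (val(new) - val(old)) * B^(n-1-k) mod M
  val('a') - val('j') = 1 - 10 = -9
  B^(n-1-k) = 13^1 mod 509 = 13
  Delta = -9 * 13 mod 509 = 392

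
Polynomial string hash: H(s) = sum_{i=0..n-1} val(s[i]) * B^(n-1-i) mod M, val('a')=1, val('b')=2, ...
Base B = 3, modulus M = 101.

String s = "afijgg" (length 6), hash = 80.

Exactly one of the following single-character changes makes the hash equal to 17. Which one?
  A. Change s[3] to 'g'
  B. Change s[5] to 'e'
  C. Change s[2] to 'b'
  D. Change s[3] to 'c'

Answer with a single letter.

Option A: s[3]='j'->'g', delta=(7-10)*3^2 mod 101 = 74, hash=80+74 mod 101 = 53
Option B: s[5]='g'->'e', delta=(5-7)*3^0 mod 101 = 99, hash=80+99 mod 101 = 78
Option C: s[2]='i'->'b', delta=(2-9)*3^3 mod 101 = 13, hash=80+13 mod 101 = 93
Option D: s[3]='j'->'c', delta=(3-10)*3^2 mod 101 = 38, hash=80+38 mod 101 = 17 <-- target

Answer: D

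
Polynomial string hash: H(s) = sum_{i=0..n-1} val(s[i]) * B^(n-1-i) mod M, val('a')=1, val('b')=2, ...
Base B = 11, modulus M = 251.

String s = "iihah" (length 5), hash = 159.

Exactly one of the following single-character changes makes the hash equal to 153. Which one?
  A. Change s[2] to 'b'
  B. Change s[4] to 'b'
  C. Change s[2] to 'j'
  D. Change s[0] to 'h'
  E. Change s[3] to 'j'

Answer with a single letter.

Option A: s[2]='h'->'b', delta=(2-8)*11^2 mod 251 = 27, hash=159+27 mod 251 = 186
Option B: s[4]='h'->'b', delta=(2-8)*11^0 mod 251 = 245, hash=159+245 mod 251 = 153 <-- target
Option C: s[2]='h'->'j', delta=(10-8)*11^2 mod 251 = 242, hash=159+242 mod 251 = 150
Option D: s[0]='i'->'h', delta=(8-9)*11^4 mod 251 = 168, hash=159+168 mod 251 = 76
Option E: s[3]='a'->'j', delta=(10-1)*11^1 mod 251 = 99, hash=159+99 mod 251 = 7

Answer: B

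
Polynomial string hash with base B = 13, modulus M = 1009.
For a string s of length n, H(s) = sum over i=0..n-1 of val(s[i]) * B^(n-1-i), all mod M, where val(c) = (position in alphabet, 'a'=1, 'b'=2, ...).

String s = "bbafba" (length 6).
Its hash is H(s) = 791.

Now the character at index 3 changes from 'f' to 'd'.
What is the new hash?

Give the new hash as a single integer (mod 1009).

val('f') = 6, val('d') = 4
Position k = 3, exponent = n-1-k = 2
B^2 mod M = 13^2 mod 1009 = 169
Delta = (4 - 6) * 169 mod 1009 = 671
New hash = (791 + 671) mod 1009 = 453

Answer: 453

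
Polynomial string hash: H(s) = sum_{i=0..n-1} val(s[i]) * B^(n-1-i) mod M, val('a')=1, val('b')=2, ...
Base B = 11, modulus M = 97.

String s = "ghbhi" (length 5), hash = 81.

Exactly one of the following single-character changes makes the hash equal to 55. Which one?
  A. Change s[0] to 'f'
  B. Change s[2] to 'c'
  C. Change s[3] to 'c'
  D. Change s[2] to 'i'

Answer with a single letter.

Option A: s[0]='g'->'f', delta=(6-7)*11^4 mod 97 = 6, hash=81+6 mod 97 = 87
Option B: s[2]='b'->'c', delta=(3-2)*11^2 mod 97 = 24, hash=81+24 mod 97 = 8
Option C: s[3]='h'->'c', delta=(3-8)*11^1 mod 97 = 42, hash=81+42 mod 97 = 26
Option D: s[2]='b'->'i', delta=(9-2)*11^2 mod 97 = 71, hash=81+71 mod 97 = 55 <-- target

Answer: D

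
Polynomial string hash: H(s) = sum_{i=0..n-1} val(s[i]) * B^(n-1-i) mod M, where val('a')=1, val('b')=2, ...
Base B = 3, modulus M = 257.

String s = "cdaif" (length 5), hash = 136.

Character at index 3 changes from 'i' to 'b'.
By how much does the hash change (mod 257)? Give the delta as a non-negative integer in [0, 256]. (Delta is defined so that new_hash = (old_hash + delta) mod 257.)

Delta formula: (val(new) - val(old)) * B^(n-1-k) mod M
  val('b') - val('i') = 2 - 9 = -7
  B^(n-1-k) = 3^1 mod 257 = 3
  Delta = -7 * 3 mod 257 = 236

Answer: 236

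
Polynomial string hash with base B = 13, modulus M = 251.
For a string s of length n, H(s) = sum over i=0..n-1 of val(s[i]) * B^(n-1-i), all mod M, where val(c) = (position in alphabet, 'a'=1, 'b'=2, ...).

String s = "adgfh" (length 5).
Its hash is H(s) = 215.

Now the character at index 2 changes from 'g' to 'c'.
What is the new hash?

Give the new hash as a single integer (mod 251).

val('g') = 7, val('c') = 3
Position k = 2, exponent = n-1-k = 2
B^2 mod M = 13^2 mod 251 = 169
Delta = (3 - 7) * 169 mod 251 = 77
New hash = (215 + 77) mod 251 = 41

Answer: 41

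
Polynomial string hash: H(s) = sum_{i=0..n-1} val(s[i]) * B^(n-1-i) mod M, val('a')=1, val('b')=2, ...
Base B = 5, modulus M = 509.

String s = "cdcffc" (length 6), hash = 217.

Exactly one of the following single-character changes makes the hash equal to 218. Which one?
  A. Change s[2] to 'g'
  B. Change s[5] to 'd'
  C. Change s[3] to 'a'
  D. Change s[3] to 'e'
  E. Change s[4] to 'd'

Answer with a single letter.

Option A: s[2]='c'->'g', delta=(7-3)*5^3 mod 509 = 500, hash=217+500 mod 509 = 208
Option B: s[5]='c'->'d', delta=(4-3)*5^0 mod 509 = 1, hash=217+1 mod 509 = 218 <-- target
Option C: s[3]='f'->'a', delta=(1-6)*5^2 mod 509 = 384, hash=217+384 mod 509 = 92
Option D: s[3]='f'->'e', delta=(5-6)*5^2 mod 509 = 484, hash=217+484 mod 509 = 192
Option E: s[4]='f'->'d', delta=(4-6)*5^1 mod 509 = 499, hash=217+499 mod 509 = 207

Answer: B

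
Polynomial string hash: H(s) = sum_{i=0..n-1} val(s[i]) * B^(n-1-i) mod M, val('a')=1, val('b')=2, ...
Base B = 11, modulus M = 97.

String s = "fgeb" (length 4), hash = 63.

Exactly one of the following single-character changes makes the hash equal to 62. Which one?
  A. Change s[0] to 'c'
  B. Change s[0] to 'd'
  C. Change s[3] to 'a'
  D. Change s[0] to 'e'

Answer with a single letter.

Answer: C

Derivation:
Option A: s[0]='f'->'c', delta=(3-6)*11^3 mod 97 = 81, hash=63+81 mod 97 = 47
Option B: s[0]='f'->'d', delta=(4-6)*11^3 mod 97 = 54, hash=63+54 mod 97 = 20
Option C: s[3]='b'->'a', delta=(1-2)*11^0 mod 97 = 96, hash=63+96 mod 97 = 62 <-- target
Option D: s[0]='f'->'e', delta=(5-6)*11^3 mod 97 = 27, hash=63+27 mod 97 = 90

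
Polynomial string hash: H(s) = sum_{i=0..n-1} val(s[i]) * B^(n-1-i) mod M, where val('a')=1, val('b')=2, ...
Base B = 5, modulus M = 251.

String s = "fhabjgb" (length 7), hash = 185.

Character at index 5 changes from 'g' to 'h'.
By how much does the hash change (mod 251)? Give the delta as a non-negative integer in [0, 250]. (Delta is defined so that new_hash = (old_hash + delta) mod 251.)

Answer: 5

Derivation:
Delta formula: (val(new) - val(old)) * B^(n-1-k) mod M
  val('h') - val('g') = 8 - 7 = 1
  B^(n-1-k) = 5^1 mod 251 = 5
  Delta = 1 * 5 mod 251 = 5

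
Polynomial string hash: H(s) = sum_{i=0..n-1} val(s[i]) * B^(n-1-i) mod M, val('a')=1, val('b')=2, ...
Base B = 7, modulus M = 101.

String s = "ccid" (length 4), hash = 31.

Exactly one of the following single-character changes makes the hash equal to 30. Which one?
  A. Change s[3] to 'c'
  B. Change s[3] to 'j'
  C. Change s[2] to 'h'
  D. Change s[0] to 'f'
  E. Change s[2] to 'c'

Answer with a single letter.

Option A: s[3]='d'->'c', delta=(3-4)*7^0 mod 101 = 100, hash=31+100 mod 101 = 30 <-- target
Option B: s[3]='d'->'j', delta=(10-4)*7^0 mod 101 = 6, hash=31+6 mod 101 = 37
Option C: s[2]='i'->'h', delta=(8-9)*7^1 mod 101 = 94, hash=31+94 mod 101 = 24
Option D: s[0]='c'->'f', delta=(6-3)*7^3 mod 101 = 19, hash=31+19 mod 101 = 50
Option E: s[2]='i'->'c', delta=(3-9)*7^1 mod 101 = 59, hash=31+59 mod 101 = 90

Answer: A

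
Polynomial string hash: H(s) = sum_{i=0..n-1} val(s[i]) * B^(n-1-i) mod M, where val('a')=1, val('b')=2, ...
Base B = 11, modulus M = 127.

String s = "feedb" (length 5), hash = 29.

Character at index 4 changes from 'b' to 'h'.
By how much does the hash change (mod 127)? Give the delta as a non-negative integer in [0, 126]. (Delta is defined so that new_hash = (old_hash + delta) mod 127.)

Delta formula: (val(new) - val(old)) * B^(n-1-k) mod M
  val('h') - val('b') = 8 - 2 = 6
  B^(n-1-k) = 11^0 mod 127 = 1
  Delta = 6 * 1 mod 127 = 6

Answer: 6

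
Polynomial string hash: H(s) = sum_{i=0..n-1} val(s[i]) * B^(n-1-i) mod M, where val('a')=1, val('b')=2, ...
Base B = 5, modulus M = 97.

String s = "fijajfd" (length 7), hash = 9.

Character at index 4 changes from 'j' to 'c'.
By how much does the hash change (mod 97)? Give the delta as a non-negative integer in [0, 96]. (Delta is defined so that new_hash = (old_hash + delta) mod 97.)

Answer: 19

Derivation:
Delta formula: (val(new) - val(old)) * B^(n-1-k) mod M
  val('c') - val('j') = 3 - 10 = -7
  B^(n-1-k) = 5^2 mod 97 = 25
  Delta = -7 * 25 mod 97 = 19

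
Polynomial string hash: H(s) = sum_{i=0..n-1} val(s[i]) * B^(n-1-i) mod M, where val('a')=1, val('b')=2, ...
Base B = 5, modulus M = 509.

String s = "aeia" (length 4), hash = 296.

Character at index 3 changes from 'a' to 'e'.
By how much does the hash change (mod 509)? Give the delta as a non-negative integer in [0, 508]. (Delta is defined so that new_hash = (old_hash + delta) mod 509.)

Delta formula: (val(new) - val(old)) * B^(n-1-k) mod M
  val('e') - val('a') = 5 - 1 = 4
  B^(n-1-k) = 5^0 mod 509 = 1
  Delta = 4 * 1 mod 509 = 4

Answer: 4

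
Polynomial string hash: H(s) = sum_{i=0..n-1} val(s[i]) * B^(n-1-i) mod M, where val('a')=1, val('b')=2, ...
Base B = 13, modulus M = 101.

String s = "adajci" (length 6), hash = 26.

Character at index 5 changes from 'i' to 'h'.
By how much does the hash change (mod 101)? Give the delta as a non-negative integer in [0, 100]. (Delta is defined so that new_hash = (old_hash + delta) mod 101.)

Answer: 100

Derivation:
Delta formula: (val(new) - val(old)) * B^(n-1-k) mod M
  val('h') - val('i') = 8 - 9 = -1
  B^(n-1-k) = 13^0 mod 101 = 1
  Delta = -1 * 1 mod 101 = 100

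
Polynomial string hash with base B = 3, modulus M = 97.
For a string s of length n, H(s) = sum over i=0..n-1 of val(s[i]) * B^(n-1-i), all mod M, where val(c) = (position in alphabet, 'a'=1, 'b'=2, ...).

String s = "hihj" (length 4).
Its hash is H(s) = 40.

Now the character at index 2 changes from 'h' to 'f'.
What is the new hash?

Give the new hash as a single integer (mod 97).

val('h') = 8, val('f') = 6
Position k = 2, exponent = n-1-k = 1
B^1 mod M = 3^1 mod 97 = 3
Delta = (6 - 8) * 3 mod 97 = 91
New hash = (40 + 91) mod 97 = 34

Answer: 34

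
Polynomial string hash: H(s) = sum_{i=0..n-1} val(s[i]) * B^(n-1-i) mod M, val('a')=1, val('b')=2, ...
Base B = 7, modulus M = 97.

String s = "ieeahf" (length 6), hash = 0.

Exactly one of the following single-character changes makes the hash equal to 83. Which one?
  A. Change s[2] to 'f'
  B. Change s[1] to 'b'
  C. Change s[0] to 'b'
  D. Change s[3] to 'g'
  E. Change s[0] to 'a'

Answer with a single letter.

Option A: s[2]='e'->'f', delta=(6-5)*7^3 mod 97 = 52, hash=0+52 mod 97 = 52
Option B: s[1]='e'->'b', delta=(2-5)*7^4 mod 97 = 72, hash=0+72 mod 97 = 72
Option C: s[0]='i'->'b', delta=(2-9)*7^5 mod 97 = 12, hash=0+12 mod 97 = 12
Option D: s[3]='a'->'g', delta=(7-1)*7^2 mod 97 = 3, hash=0+3 mod 97 = 3
Option E: s[0]='i'->'a', delta=(1-9)*7^5 mod 97 = 83, hash=0+83 mod 97 = 83 <-- target

Answer: E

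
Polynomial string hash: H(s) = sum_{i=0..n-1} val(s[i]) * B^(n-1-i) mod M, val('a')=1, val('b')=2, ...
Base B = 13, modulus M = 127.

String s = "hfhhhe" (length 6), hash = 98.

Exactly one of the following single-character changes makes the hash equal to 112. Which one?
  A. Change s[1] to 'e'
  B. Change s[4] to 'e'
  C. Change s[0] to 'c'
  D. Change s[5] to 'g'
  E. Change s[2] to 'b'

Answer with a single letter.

Option A: s[1]='f'->'e', delta=(5-6)*13^4 mod 127 = 14, hash=98+14 mod 127 = 112 <-- target
Option B: s[4]='h'->'e', delta=(5-8)*13^1 mod 127 = 88, hash=98+88 mod 127 = 59
Option C: s[0]='h'->'c', delta=(3-8)*13^5 mod 127 = 21, hash=98+21 mod 127 = 119
Option D: s[5]='e'->'g', delta=(7-5)*13^0 mod 127 = 2, hash=98+2 mod 127 = 100
Option E: s[2]='h'->'b', delta=(2-8)*13^3 mod 127 = 26, hash=98+26 mod 127 = 124

Answer: A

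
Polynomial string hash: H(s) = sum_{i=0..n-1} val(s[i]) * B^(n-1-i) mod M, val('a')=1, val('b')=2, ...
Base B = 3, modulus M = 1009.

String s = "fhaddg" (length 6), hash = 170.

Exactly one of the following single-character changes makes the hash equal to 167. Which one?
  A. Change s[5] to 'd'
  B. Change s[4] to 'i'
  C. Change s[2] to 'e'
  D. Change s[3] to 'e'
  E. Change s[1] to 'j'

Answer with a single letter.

Answer: A

Derivation:
Option A: s[5]='g'->'d', delta=(4-7)*3^0 mod 1009 = 1006, hash=170+1006 mod 1009 = 167 <-- target
Option B: s[4]='d'->'i', delta=(9-4)*3^1 mod 1009 = 15, hash=170+15 mod 1009 = 185
Option C: s[2]='a'->'e', delta=(5-1)*3^3 mod 1009 = 108, hash=170+108 mod 1009 = 278
Option D: s[3]='d'->'e', delta=(5-4)*3^2 mod 1009 = 9, hash=170+9 mod 1009 = 179
Option E: s[1]='h'->'j', delta=(10-8)*3^4 mod 1009 = 162, hash=170+162 mod 1009 = 332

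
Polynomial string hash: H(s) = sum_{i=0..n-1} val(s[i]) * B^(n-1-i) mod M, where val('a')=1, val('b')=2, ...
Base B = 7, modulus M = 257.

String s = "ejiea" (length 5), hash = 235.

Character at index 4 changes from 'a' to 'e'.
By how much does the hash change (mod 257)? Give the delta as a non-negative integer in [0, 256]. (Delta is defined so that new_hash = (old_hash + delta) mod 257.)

Answer: 4

Derivation:
Delta formula: (val(new) - val(old)) * B^(n-1-k) mod M
  val('e') - val('a') = 5 - 1 = 4
  B^(n-1-k) = 7^0 mod 257 = 1
  Delta = 4 * 1 mod 257 = 4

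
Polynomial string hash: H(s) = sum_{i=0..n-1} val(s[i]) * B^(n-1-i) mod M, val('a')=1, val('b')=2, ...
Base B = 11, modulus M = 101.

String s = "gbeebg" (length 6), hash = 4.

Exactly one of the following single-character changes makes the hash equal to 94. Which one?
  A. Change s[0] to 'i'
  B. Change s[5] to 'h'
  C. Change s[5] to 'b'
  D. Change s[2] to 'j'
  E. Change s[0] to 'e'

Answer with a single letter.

Answer: D

Derivation:
Option A: s[0]='g'->'i', delta=(9-7)*11^5 mod 101 = 13, hash=4+13 mod 101 = 17
Option B: s[5]='g'->'h', delta=(8-7)*11^0 mod 101 = 1, hash=4+1 mod 101 = 5
Option C: s[5]='g'->'b', delta=(2-7)*11^0 mod 101 = 96, hash=4+96 mod 101 = 100
Option D: s[2]='e'->'j', delta=(10-5)*11^3 mod 101 = 90, hash=4+90 mod 101 = 94 <-- target
Option E: s[0]='g'->'e', delta=(5-7)*11^5 mod 101 = 88, hash=4+88 mod 101 = 92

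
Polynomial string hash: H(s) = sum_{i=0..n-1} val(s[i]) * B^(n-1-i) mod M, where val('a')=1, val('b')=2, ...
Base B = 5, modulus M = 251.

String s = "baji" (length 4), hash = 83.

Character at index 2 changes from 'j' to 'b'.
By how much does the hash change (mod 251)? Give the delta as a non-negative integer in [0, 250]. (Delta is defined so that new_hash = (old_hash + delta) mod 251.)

Answer: 211

Derivation:
Delta formula: (val(new) - val(old)) * B^(n-1-k) mod M
  val('b') - val('j') = 2 - 10 = -8
  B^(n-1-k) = 5^1 mod 251 = 5
  Delta = -8 * 5 mod 251 = 211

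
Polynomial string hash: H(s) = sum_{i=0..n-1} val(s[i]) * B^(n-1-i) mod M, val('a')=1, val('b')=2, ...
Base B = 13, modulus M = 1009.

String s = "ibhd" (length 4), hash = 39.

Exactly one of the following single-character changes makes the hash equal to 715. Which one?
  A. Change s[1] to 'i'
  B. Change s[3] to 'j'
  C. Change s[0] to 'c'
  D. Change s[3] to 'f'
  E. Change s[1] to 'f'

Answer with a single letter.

Answer: E

Derivation:
Option A: s[1]='b'->'i', delta=(9-2)*13^2 mod 1009 = 174, hash=39+174 mod 1009 = 213
Option B: s[3]='d'->'j', delta=(10-4)*13^0 mod 1009 = 6, hash=39+6 mod 1009 = 45
Option C: s[0]='i'->'c', delta=(3-9)*13^3 mod 1009 = 944, hash=39+944 mod 1009 = 983
Option D: s[3]='d'->'f', delta=(6-4)*13^0 mod 1009 = 2, hash=39+2 mod 1009 = 41
Option E: s[1]='b'->'f', delta=(6-2)*13^2 mod 1009 = 676, hash=39+676 mod 1009 = 715 <-- target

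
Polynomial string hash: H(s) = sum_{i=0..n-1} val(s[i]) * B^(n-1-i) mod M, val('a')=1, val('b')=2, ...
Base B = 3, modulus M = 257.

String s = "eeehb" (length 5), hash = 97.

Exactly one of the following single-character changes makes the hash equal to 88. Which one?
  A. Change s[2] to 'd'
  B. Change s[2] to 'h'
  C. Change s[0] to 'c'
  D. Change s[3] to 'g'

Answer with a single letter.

Option A: s[2]='e'->'d', delta=(4-5)*3^2 mod 257 = 248, hash=97+248 mod 257 = 88 <-- target
Option B: s[2]='e'->'h', delta=(8-5)*3^2 mod 257 = 27, hash=97+27 mod 257 = 124
Option C: s[0]='e'->'c', delta=(3-5)*3^4 mod 257 = 95, hash=97+95 mod 257 = 192
Option D: s[3]='h'->'g', delta=(7-8)*3^1 mod 257 = 254, hash=97+254 mod 257 = 94

Answer: A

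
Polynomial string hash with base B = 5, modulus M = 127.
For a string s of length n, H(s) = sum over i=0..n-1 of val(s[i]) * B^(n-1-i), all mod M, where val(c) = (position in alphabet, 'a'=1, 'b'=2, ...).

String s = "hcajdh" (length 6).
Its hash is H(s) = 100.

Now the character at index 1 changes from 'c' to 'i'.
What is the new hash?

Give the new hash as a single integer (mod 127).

Answer: 40

Derivation:
val('c') = 3, val('i') = 9
Position k = 1, exponent = n-1-k = 4
B^4 mod M = 5^4 mod 127 = 117
Delta = (9 - 3) * 117 mod 127 = 67
New hash = (100 + 67) mod 127 = 40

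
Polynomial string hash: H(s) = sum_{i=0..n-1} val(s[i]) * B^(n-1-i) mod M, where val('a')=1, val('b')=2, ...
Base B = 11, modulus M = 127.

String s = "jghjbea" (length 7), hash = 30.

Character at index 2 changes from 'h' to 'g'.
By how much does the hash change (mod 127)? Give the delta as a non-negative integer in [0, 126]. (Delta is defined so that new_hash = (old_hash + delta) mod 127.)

Answer: 91

Derivation:
Delta formula: (val(new) - val(old)) * B^(n-1-k) mod M
  val('g') - val('h') = 7 - 8 = -1
  B^(n-1-k) = 11^4 mod 127 = 36
  Delta = -1 * 36 mod 127 = 91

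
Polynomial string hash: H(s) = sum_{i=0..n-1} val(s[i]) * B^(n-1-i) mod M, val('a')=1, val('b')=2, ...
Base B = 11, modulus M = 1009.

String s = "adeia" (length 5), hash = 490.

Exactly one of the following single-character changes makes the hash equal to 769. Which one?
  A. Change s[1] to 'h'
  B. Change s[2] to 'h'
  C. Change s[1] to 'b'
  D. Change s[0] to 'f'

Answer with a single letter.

Option A: s[1]='d'->'h', delta=(8-4)*11^3 mod 1009 = 279, hash=490+279 mod 1009 = 769 <-- target
Option B: s[2]='e'->'h', delta=(8-5)*11^2 mod 1009 = 363, hash=490+363 mod 1009 = 853
Option C: s[1]='d'->'b', delta=(2-4)*11^3 mod 1009 = 365, hash=490+365 mod 1009 = 855
Option D: s[0]='a'->'f', delta=(6-1)*11^4 mod 1009 = 557, hash=490+557 mod 1009 = 38

Answer: A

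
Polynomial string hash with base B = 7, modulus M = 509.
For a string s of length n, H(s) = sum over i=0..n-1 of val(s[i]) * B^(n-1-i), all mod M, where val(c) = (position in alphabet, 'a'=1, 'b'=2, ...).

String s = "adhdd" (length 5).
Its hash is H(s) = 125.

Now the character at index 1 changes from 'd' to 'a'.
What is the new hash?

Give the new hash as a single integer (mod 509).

Answer: 114

Derivation:
val('d') = 4, val('a') = 1
Position k = 1, exponent = n-1-k = 3
B^3 mod M = 7^3 mod 509 = 343
Delta = (1 - 4) * 343 mod 509 = 498
New hash = (125 + 498) mod 509 = 114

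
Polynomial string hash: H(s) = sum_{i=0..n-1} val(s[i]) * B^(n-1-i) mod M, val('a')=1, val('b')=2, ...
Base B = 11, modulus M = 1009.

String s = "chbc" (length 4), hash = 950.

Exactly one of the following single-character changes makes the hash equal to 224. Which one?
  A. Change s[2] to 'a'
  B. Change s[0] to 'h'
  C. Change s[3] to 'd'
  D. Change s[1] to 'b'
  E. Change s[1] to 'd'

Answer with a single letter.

Answer: D

Derivation:
Option A: s[2]='b'->'a', delta=(1-2)*11^1 mod 1009 = 998, hash=950+998 mod 1009 = 939
Option B: s[0]='c'->'h', delta=(8-3)*11^3 mod 1009 = 601, hash=950+601 mod 1009 = 542
Option C: s[3]='c'->'d', delta=(4-3)*11^0 mod 1009 = 1, hash=950+1 mod 1009 = 951
Option D: s[1]='h'->'b', delta=(2-8)*11^2 mod 1009 = 283, hash=950+283 mod 1009 = 224 <-- target
Option E: s[1]='h'->'d', delta=(4-8)*11^2 mod 1009 = 525, hash=950+525 mod 1009 = 466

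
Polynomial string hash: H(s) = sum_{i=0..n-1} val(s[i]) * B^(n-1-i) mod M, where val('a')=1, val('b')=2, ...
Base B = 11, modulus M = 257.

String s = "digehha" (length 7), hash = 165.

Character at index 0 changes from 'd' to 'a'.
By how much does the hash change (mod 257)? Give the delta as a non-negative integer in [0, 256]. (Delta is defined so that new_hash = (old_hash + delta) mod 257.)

Answer: 77

Derivation:
Delta formula: (val(new) - val(old)) * B^(n-1-k) mod M
  val('a') - val('d') = 1 - 4 = -3
  B^(n-1-k) = 11^6 mod 257 = 60
  Delta = -3 * 60 mod 257 = 77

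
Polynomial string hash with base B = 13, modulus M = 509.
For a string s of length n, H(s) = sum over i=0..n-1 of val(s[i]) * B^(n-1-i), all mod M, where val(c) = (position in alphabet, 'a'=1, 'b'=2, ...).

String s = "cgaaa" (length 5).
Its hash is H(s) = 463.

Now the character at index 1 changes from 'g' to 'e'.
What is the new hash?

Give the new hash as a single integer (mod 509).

val('g') = 7, val('e') = 5
Position k = 1, exponent = n-1-k = 3
B^3 mod M = 13^3 mod 509 = 161
Delta = (5 - 7) * 161 mod 509 = 187
New hash = (463 + 187) mod 509 = 141

Answer: 141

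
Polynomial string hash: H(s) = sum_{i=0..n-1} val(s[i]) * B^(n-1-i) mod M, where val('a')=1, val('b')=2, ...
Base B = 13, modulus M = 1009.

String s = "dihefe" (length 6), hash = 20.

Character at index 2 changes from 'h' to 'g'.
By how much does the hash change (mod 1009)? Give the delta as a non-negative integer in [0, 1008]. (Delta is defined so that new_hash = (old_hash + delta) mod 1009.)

Answer: 830

Derivation:
Delta formula: (val(new) - val(old)) * B^(n-1-k) mod M
  val('g') - val('h') = 7 - 8 = -1
  B^(n-1-k) = 13^3 mod 1009 = 179
  Delta = -1 * 179 mod 1009 = 830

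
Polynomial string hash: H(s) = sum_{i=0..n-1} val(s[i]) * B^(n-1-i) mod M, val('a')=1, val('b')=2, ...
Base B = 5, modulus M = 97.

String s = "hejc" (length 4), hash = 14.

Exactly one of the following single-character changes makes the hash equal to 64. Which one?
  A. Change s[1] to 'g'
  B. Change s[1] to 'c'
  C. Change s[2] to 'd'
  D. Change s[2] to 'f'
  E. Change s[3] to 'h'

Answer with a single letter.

Answer: A

Derivation:
Option A: s[1]='e'->'g', delta=(7-5)*5^2 mod 97 = 50, hash=14+50 mod 97 = 64 <-- target
Option B: s[1]='e'->'c', delta=(3-5)*5^2 mod 97 = 47, hash=14+47 mod 97 = 61
Option C: s[2]='j'->'d', delta=(4-10)*5^1 mod 97 = 67, hash=14+67 mod 97 = 81
Option D: s[2]='j'->'f', delta=(6-10)*5^1 mod 97 = 77, hash=14+77 mod 97 = 91
Option E: s[3]='c'->'h', delta=(8-3)*5^0 mod 97 = 5, hash=14+5 mod 97 = 19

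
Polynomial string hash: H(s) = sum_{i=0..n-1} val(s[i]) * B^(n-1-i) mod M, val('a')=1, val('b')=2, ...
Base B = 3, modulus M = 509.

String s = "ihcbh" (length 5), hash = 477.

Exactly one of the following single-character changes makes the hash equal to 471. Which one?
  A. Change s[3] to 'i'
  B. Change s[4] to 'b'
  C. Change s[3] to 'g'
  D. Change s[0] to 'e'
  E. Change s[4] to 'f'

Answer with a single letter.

Answer: B

Derivation:
Option A: s[3]='b'->'i', delta=(9-2)*3^1 mod 509 = 21, hash=477+21 mod 509 = 498
Option B: s[4]='h'->'b', delta=(2-8)*3^0 mod 509 = 503, hash=477+503 mod 509 = 471 <-- target
Option C: s[3]='b'->'g', delta=(7-2)*3^1 mod 509 = 15, hash=477+15 mod 509 = 492
Option D: s[0]='i'->'e', delta=(5-9)*3^4 mod 509 = 185, hash=477+185 mod 509 = 153
Option E: s[4]='h'->'f', delta=(6-8)*3^0 mod 509 = 507, hash=477+507 mod 509 = 475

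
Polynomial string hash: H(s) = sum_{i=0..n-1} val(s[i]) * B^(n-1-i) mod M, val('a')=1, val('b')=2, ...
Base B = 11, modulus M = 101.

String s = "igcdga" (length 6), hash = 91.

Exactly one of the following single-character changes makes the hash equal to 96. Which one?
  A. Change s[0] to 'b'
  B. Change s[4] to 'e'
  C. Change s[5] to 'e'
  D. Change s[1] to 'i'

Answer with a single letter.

Answer: A

Derivation:
Option A: s[0]='i'->'b', delta=(2-9)*11^5 mod 101 = 5, hash=91+5 mod 101 = 96 <-- target
Option B: s[4]='g'->'e', delta=(5-7)*11^1 mod 101 = 79, hash=91+79 mod 101 = 69
Option C: s[5]='a'->'e', delta=(5-1)*11^0 mod 101 = 4, hash=91+4 mod 101 = 95
Option D: s[1]='g'->'i', delta=(9-7)*11^4 mod 101 = 93, hash=91+93 mod 101 = 83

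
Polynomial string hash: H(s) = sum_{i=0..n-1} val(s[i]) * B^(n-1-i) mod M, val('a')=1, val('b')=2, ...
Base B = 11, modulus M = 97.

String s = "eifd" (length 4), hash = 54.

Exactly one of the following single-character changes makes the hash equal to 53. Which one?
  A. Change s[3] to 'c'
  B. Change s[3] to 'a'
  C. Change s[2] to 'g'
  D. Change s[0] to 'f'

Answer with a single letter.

Answer: A

Derivation:
Option A: s[3]='d'->'c', delta=(3-4)*11^0 mod 97 = 96, hash=54+96 mod 97 = 53 <-- target
Option B: s[3]='d'->'a', delta=(1-4)*11^0 mod 97 = 94, hash=54+94 mod 97 = 51
Option C: s[2]='f'->'g', delta=(7-6)*11^1 mod 97 = 11, hash=54+11 mod 97 = 65
Option D: s[0]='e'->'f', delta=(6-5)*11^3 mod 97 = 70, hash=54+70 mod 97 = 27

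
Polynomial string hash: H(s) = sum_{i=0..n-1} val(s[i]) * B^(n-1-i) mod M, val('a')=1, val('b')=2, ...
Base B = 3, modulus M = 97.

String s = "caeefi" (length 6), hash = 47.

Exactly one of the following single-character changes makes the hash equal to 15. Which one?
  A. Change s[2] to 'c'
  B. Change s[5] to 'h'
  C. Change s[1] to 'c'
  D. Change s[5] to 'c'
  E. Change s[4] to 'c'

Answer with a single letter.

Option A: s[2]='e'->'c', delta=(3-5)*3^3 mod 97 = 43, hash=47+43 mod 97 = 90
Option B: s[5]='i'->'h', delta=(8-9)*3^0 mod 97 = 96, hash=47+96 mod 97 = 46
Option C: s[1]='a'->'c', delta=(3-1)*3^4 mod 97 = 65, hash=47+65 mod 97 = 15 <-- target
Option D: s[5]='i'->'c', delta=(3-9)*3^0 mod 97 = 91, hash=47+91 mod 97 = 41
Option E: s[4]='f'->'c', delta=(3-6)*3^1 mod 97 = 88, hash=47+88 mod 97 = 38

Answer: C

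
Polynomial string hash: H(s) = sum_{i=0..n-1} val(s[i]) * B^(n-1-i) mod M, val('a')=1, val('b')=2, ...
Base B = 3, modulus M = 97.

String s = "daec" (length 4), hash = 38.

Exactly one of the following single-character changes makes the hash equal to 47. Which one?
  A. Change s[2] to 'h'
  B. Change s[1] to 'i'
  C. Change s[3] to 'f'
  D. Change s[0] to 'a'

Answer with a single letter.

Option A: s[2]='e'->'h', delta=(8-5)*3^1 mod 97 = 9, hash=38+9 mod 97 = 47 <-- target
Option B: s[1]='a'->'i', delta=(9-1)*3^2 mod 97 = 72, hash=38+72 mod 97 = 13
Option C: s[3]='c'->'f', delta=(6-3)*3^0 mod 97 = 3, hash=38+3 mod 97 = 41
Option D: s[0]='d'->'a', delta=(1-4)*3^3 mod 97 = 16, hash=38+16 mod 97 = 54

Answer: A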